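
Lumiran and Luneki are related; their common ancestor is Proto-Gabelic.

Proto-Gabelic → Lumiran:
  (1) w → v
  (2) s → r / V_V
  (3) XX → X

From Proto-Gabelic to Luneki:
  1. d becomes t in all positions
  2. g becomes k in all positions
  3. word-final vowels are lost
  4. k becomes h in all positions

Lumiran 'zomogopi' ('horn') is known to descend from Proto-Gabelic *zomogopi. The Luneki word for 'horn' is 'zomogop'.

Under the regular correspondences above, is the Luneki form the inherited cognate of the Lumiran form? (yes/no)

Derive the expected Luneki reflex of *zomogopi:
Luneki: start from *zomogopi.
  rule 1: no change — zomogopi
  rule 2 (unconditioned shift): zomogopi → zomokopi
  rule 3 (apocope): zomokopi → zomokop
  rule 4 (unconditioned shift): zomokop → zomohop
  ⇒ Luneki zomohop
The regular Luneki reflex would be 'zomohop', but the attested form is 'zomogop'. The correspondence is irregular, so they are not cognates (the Luneki form has a different source).

no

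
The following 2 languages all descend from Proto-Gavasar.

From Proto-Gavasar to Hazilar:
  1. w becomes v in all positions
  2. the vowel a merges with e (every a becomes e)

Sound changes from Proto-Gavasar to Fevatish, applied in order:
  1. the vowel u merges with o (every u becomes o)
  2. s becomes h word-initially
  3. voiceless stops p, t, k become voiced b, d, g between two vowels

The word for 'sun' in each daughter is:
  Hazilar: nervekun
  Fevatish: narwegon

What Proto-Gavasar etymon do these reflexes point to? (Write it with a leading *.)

*narwekun

Position 4: Hazilar has v, Fevatish has w. Fevatish preserves w here (none of its changes turn any other segment into w), so the proto-segment is *w.
Position 6: Hazilar has k, Fevatish has g. Hazilar preserves k here (none of its changes turn any other segment into k), so the proto-segment is *k.
Continuing position by position gives *narwekun; check it forward:
Hazilar: start from *narwekun.
  rule 1 (unconditioned shift): narwekun → narvekun
  rule 2 (vowel merger): narvekun → nervekun
  ⇒ Hazilar nervekun
Fevatish: *narwekun > narwekon > narwegon  (by vowel merger, intervocalic voicing)
*narwekun is the unique common source.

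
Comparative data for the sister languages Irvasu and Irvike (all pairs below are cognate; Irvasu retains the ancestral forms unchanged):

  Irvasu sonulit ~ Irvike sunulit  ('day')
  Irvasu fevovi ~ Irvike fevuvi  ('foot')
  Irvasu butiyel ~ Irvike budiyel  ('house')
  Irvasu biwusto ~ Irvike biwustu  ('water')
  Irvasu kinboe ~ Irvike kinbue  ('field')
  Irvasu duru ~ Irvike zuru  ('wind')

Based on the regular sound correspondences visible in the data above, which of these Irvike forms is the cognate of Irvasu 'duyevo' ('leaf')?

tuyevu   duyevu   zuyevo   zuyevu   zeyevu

duru ~ zuru — Irvasu d corresponds to Irvike z word-initially before a back vowel.
biwusto ~ biwustu — Irvasu o corresponds to Irvike u word-finally.
Applying these to Irvasu 'duyevo':
  duyevo → zuyevo   (d→z word-initially before a back vowel)
  zuyevo → zuyevu   (o→u word-finally)
So the Irvike cognate is 'zuyevu'.

zuyevu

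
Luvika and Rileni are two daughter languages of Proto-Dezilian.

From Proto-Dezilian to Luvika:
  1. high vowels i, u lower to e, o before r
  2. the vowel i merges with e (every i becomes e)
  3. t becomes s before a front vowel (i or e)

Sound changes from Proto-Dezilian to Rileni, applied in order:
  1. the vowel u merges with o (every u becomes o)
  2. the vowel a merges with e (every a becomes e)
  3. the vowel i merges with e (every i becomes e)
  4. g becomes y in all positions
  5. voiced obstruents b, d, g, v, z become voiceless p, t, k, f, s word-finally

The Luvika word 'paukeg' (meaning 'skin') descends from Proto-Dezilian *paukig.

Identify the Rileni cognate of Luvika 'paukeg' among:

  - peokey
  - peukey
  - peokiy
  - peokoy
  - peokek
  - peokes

peokey

Rileni: *paukig
  paukig → paokig   [vowel merger]
  paokig → peokig   [vowel merger]
  peokig → peokeg   [vowel merger]
  peokeg → peokey   [unconditioned shift]
  peokey (rule 5 does not apply)
  giving Rileni peokey.
Only 'peokey' matches the regular Rileni development of *paukig.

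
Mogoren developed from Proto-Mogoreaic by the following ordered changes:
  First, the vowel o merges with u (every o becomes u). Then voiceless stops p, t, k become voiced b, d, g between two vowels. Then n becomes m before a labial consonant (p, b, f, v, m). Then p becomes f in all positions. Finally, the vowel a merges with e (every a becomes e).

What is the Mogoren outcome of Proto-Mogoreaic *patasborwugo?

Mogoren: start from *patasborwugo.
  rule 1 (vowel merger): patasborwugo → patasburwugu
  rule 2 (intervocalic voicing): patasburwugu → padasburwugu
  rule 3: no change — padasburwugu
  rule 4 (unconditioned shift): padasburwugu → fadasburwugu
  rule 5 (vowel merger): fadasburwugu → fedesburwugu
  ⇒ Mogoren fedesburwugu

fedesburwugu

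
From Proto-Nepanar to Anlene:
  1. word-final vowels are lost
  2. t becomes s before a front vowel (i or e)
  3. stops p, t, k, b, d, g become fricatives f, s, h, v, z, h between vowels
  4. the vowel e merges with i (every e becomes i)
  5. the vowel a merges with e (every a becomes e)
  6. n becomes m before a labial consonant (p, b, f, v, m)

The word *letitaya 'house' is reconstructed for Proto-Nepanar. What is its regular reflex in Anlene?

lisisey

Anlene: start from *letitaya.
  rule 1 (apocope): letitaya → letitay
  rule 2 (palatalisation): letitay → lesitay
  rule 3 (intervocalic lenition): lesitay → lesisay
  rule 4 (vowel merger): lesisay → lisisay
  rule 5 (vowel merger): lisisay → lisisey
  rule 6: no change — lisisey
  ⇒ Anlene lisisey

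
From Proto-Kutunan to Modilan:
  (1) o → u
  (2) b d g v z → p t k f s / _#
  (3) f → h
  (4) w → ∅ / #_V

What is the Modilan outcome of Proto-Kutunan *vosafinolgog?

vusahinulguk

Modilan: start from *vosafinolgog.
  rule 1 (vowel merger): vosafinolgog → vusafinulgug
  rule 2 (final devoicing): vusafinulgug → vusafinulguk
  rule 3 (unconditioned shift): vusafinulguk → vusahinulguk
  rule 4: no change — vusahinulguk
  ⇒ Modilan vusahinulguk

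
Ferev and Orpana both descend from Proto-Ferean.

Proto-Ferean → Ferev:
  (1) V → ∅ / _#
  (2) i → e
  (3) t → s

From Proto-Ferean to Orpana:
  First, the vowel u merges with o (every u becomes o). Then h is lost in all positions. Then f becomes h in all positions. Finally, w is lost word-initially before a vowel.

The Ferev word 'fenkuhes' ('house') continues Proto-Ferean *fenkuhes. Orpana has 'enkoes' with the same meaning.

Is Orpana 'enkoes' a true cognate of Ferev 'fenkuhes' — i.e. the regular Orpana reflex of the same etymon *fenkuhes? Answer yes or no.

Derive the expected Orpana reflex of *fenkuhes:
Orpana: *fenkuhes > fenkohes > fenkoes > henkoes  (by vowel merger, h-loss, unconditioned shift)
The regular Orpana reflex would be 'henkoes', but the attested form is 'enkoes'. The correspondence is irregular, so they are not cognates (the Orpana form has a different source).

no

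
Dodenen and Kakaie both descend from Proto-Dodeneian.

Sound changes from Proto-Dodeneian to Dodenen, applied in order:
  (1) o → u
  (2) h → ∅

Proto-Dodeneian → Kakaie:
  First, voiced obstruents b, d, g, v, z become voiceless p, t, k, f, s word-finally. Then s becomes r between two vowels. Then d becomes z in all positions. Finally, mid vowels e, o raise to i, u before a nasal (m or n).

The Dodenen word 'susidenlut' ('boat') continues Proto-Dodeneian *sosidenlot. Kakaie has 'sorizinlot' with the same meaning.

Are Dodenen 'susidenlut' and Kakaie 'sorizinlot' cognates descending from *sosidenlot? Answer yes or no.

yes

Derive the expected Kakaie reflex of *sosidenlot:
Kakaie: *sosidenlot > soridenlot > sorizenlot > sorizinlot  (by rhotacism, unconditioned shift, pre-nasal raising)
Kakaie 'sorizinlot' matches the regular reflex exactly, so the pair is cognate.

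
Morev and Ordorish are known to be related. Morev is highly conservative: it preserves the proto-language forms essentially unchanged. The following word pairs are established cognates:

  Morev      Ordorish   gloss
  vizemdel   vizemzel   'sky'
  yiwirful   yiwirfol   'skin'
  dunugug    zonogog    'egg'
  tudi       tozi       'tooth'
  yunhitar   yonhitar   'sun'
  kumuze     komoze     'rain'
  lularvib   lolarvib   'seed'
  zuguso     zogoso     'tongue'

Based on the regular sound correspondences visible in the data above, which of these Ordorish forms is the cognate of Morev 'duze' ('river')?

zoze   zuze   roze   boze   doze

zoze

dunugug ~ zonogog — Morev d corresponds to Ordorish z word-initially before a back vowel.
yiwirful ~ yiwirfol, dunugug ~ zonogog — Morev u corresponds to Ordorish o after a consonant, before a consonant other than r, m, n, p, b, f, v.
Applying these to Morev 'duze':
  duze → zuze   (d→z word-initially before a back vowel)
  zuze → zoze   (u→o after a consonant, before a consonant other than r, m, n, p, b, f, v)
So the Ordorish cognate is 'zoze'.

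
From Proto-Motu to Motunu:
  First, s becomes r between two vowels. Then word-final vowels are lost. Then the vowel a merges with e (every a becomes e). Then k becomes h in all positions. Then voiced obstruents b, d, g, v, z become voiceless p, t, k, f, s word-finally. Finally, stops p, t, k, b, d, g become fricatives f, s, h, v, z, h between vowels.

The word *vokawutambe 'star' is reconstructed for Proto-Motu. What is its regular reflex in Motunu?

vohewusemp

Motunu: *vokawutambe
  vokawutambe (rule 1 does not apply)
  vokawutambe → vokawutamb   [apocope]
  vokawutamb → vokewutemb   [vowel merger]
  vokewutemb → vohewutemb   [unconditioned shift]
  vohewutemb → vohewutemp   [final devoicing]
  vohewutemp → vohewusemp   [intervocalic lenition]
  giving Motunu vohewusemp.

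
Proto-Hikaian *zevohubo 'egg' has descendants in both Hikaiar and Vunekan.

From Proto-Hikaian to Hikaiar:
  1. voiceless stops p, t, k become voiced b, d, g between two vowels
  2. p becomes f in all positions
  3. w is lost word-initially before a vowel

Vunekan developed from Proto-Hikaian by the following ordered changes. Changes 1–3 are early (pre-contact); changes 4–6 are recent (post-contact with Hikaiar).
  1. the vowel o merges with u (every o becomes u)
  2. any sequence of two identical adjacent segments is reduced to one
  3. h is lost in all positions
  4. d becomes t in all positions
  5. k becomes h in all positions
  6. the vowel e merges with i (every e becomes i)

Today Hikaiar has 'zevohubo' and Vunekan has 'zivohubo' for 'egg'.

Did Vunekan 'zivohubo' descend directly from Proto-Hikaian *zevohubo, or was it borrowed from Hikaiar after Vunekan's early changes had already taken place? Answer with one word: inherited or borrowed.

If inherited, *zevohubo would pass through all of Vunekan's changes:
Vunekan: start from *zevohubo.
  rule 1 (vowel merger): zevohubo → zevuhubu
  rule 2: no change — zevuhubu
  rule 3 (h-loss): zevuhubu → zevuubu
  rule 4: no change — zevuubu
  rule 5: no change — zevuubu
  rule 6 (vowel merger): zevuubu → zivuubu
  ⇒ Vunekan zivuubu
If borrowed from Hikaiar 'zevohubo' after the early changes, it would undergo only the recent ones:
  rule 4 (unconditioned shift): no change (zevohubo)
  rule 5 (unconditioned shift): no change (zevohubo)
  rule 6 (vowel merger): zevohubo → zivohubo
  ⇒ as a loan: zivohubo
Vunekan 'zivohubo' matches the loan outcome 'zivohubo', not the inherited 'zivuubu' — it skipped the early Vunekan changes, so it was borrowed from Hikaiar.

borrowed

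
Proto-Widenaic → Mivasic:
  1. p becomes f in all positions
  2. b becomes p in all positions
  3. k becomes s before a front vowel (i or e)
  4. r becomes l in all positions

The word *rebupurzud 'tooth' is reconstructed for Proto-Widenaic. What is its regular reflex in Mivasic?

Mivasic: start from *rebupurzud.
  rule 1 (unconditioned shift): rebupurzud → rebufurzud
  rule 2 (unconditioned shift): rebufurzud → repufurzud
  rule 3: no change — repufurzud
  rule 4 (unconditioned shift): repufurzud → lepufulzud
  ⇒ Mivasic lepufulzud

lepufulzud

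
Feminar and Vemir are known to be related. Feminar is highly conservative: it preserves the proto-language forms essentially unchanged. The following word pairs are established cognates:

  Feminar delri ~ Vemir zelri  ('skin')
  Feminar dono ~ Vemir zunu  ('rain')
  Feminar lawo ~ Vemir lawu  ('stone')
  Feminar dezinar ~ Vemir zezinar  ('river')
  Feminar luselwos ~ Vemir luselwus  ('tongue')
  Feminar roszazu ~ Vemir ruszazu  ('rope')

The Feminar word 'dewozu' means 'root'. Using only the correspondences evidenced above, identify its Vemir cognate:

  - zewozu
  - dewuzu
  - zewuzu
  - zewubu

delri ~ zelri, dezinar ~ zezinar — Feminar d corresponds to Vemir z word-initially before a front vowel.
luselwos ~ luselwus, roszazu ~ ruszazu — Feminar o corresponds to Vemir u after a consonant, before a consonant other than r, m, n, p, b, f, v.
Applying these to Feminar 'dewozu':
  dewozu → zewozu   (d→z word-initially before a front vowel)
  zewozu → zewuzu   (o→u after a consonant, before a consonant other than r, m, n, p, b, f, v)
So the Vemir cognate is 'zewuzu'.

zewuzu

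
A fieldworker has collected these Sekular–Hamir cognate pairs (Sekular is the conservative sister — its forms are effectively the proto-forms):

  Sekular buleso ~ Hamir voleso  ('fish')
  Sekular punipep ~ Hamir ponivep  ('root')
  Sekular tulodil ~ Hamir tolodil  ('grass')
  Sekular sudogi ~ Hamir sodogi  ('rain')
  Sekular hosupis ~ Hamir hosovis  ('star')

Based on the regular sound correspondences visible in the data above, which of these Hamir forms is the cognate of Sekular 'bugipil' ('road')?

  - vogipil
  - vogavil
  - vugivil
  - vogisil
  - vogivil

vogivil

buleso ~ voleso — Sekular b corresponds to Hamir v word-initially before a back vowel.
buleso ~ voleso, tulodil ~ tolodil — Sekular u corresponds to Hamir o after a consonant, before a consonant other than r, m, n, p, b, f, v.
hosupis ~ hosovis — Sekular p corresponds to Hamir v between vowels (before a front vowel).
Applying these to Sekular 'bugipil':
  bugipil → vugipil   (b→v word-initially before a back vowel)
  vugipil → vogipil   (u→o after a consonant, before a consonant other than r, m, n, p, b, f, v)
  vogipil → vogivil   (p→v between vowels (before a front vowel))
So the Hamir cognate is 'vogivil'.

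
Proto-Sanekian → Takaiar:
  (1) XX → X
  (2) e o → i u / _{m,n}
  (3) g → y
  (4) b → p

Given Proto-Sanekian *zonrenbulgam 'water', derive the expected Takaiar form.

Takaiar: *zonrenbulgam > zunrinbulgam > zunrinbulyam > zunrinpulyam  (by pre-nasal raising, unconditioned shift, unconditioned shift)

zunrinpulyam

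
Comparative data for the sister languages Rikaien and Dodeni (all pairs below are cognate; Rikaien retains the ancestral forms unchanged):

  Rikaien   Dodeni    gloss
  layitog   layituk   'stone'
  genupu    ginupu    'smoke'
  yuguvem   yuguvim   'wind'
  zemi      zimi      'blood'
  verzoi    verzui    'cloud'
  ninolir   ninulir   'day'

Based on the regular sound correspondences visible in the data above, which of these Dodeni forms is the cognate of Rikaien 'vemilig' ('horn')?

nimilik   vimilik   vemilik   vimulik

vimilik

yuguvem ~ yuguvim, zemi ~ zimi — Rikaien e corresponds to Dodeni i after a consonant, before a nasal.
layitog ~ layituk — Rikaien g corresponds to Dodeni k word-finally.
Applying these to Rikaien 'vemilig':
  vemilig → vimilig   (e→i after a consonant, before a nasal)
  vimilig → vimilik   (g→k word-finally)
So the Dodeni cognate is 'vimilik'.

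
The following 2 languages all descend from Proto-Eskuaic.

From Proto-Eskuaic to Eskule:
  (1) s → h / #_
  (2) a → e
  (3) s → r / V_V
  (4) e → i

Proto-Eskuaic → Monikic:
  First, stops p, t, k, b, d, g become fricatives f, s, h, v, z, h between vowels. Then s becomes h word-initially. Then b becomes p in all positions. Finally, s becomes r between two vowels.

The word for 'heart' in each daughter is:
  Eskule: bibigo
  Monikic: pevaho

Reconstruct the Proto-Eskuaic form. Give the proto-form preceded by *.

Position 5: Eskule has g, Monikic has h. Eskule preserves g here (none of its changes turn any other segment into g), so the proto-segment is *g.
Position 4: Eskule has i, Monikic has a. Monikic preserves a here (none of its changes turn any other segment into a), so the proto-segment is *a.
Verify the candidate proto-form against each daughter:
Eskule: *bebago > bebego > bibigo  (by vowel merger, vowel merger)
Monikic: *bebago > bevaho > pevaho  (by intervocalic lenition, unconditioned shift)
No other proto-form is consistent with every reflex, so the reconstruction is *bebago.

*bebago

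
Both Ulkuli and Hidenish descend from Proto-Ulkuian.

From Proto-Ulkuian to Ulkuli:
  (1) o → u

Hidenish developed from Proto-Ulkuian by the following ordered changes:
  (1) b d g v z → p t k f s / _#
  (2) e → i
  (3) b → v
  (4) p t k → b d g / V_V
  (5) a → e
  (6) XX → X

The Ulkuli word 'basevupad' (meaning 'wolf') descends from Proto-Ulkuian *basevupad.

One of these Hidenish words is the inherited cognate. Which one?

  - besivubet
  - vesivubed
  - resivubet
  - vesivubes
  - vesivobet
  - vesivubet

vesivubet

Hidenish: start from *basevupad.
  rule 1 (final devoicing): basevupad → basevupat
  rule 2 (vowel merger): basevupat → basivupat
  rule 3 (unconditioned shift): basivupat → vasivupat
  rule 4 (intervocalic voicing): vasivupat → vasivubat
  rule 5 (vowel merger): vasivubat → vesivubet
  rule 6: no change — vesivubet
  ⇒ Hidenish vesivubet
Among the options, 'vesivubet' alone shows every Hidenish change applied in order.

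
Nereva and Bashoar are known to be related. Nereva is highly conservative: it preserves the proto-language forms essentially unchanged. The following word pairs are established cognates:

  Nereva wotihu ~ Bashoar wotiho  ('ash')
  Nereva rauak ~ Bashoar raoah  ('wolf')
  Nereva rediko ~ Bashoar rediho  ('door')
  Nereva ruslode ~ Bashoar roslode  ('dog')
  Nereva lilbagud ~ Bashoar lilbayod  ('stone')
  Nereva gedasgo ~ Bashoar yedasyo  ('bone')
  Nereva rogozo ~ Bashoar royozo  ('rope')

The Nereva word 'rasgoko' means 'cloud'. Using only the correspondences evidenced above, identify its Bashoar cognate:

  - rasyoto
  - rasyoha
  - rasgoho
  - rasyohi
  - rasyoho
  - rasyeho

gedasgo ~ yedasyo — Nereva g corresponds to Bashoar y after a consonant, before a back vowel.
rediko ~ rediho — Nereva k corresponds to Bashoar h between vowels (before a back vowel).
Applying these to Nereva 'rasgoko':
  rasgoko → rasyoko   (g→y after a consonant, before a back vowel)
  rasyoko → rasyoho   (k→h between vowels (before a back vowel))
So the Bashoar cognate is 'rasyoho'.

rasyoho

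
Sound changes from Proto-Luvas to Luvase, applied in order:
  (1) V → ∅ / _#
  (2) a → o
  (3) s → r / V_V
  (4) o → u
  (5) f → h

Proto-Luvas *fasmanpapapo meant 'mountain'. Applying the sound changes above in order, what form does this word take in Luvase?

husmunpupup

Luvase: *fasmanpapapo > fasmanpapap > fosmonpopop > fusmunpupup > husmunpupup  (by apocope, vowel merger, vowel merger, unconditioned shift)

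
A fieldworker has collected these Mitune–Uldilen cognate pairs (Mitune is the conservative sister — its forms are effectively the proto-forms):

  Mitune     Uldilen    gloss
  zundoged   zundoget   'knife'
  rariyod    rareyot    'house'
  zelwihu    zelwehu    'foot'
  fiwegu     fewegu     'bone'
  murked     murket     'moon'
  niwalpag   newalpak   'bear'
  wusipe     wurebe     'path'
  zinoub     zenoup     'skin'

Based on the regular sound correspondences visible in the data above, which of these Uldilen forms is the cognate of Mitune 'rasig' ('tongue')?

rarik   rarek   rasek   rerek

rarek

wusipe ~ wurebe — Mitune s corresponds to Uldilen r between vowels (before a front vowel).
rariyod ~ rareyot, zelwihu ~ zelwehu — Mitune i corresponds to Uldilen e after a consonant, before a consonant other than r, m, n, p, b, f, v.
niwalpag ~ newalpak — Mitune g corresponds to Uldilen k word-finally.
Applying these to Mitune 'rasig':
  rasig → rarig   (s→r between vowels (before a front vowel))
  rarig → rareg   (i→e after a consonant, before a consonant other than r, m, n, p, b, f, v)
  rareg → rarek   (g→k word-finally)
So the Uldilen cognate is 'rarek'.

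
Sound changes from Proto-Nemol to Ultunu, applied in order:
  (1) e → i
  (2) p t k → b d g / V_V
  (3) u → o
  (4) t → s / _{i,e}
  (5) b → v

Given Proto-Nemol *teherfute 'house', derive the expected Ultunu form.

sihirfodi

Ultunu: *teherfute > tihirfuti > tihirfudi > tihirfodi > sihirfodi  (by vowel merger, intervocalic voicing, vowel merger, palatalisation)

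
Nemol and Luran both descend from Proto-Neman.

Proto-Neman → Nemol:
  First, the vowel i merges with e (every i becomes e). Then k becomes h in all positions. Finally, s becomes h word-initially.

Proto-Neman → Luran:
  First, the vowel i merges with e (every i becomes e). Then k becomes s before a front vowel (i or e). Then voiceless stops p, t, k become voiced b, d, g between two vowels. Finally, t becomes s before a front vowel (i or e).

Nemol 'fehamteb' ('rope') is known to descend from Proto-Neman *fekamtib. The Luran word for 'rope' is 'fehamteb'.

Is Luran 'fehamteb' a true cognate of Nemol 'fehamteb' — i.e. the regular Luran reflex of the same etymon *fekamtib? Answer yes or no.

no

Derive the expected Luran reflex of *fekamtib:
Luran: start from *fekamtib.
  rule 1 (vowel merger): fekamtib → fekamteb
  rule 2: no change — fekamteb
  rule 3 (intervocalic voicing): fekamteb → fegamteb
  rule 4 (palatalisation): fegamteb → fegamseb
  ⇒ Luran fegamseb
The regular Luran reflex would be 'fegamseb', but the attested form is 'fehamteb'. The correspondence is irregular, so they are not cognates (the Luran form has a different source).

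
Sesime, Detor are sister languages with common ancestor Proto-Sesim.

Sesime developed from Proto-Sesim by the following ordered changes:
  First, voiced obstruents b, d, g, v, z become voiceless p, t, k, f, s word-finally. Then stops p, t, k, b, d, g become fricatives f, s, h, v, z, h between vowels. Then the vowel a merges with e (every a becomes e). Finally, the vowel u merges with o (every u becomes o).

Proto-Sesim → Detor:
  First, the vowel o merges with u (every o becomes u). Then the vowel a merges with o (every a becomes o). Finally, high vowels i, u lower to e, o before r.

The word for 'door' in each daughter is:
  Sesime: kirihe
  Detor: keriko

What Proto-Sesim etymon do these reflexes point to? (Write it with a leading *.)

*kirika

Position 6: Sesime has e, Detor has o. Taking the neighbouring segments as reconstructed: Sesime e could go back to *a or *e; Detor o can only go back to *a — the one source consistent with every daughter is *a.
Position 2: Sesime has i, Detor has e. Sesime preserves i here (none of its changes turn any other segment into i), so the proto-segment is *i.
Continuing position by position gives *kirika; check it forward:
Sesime: start from *kirika.
  rule 1: no change — kirika
  rule 2 (intervocalic lenition): kirika → kiriha
  rule 3 (vowel merger): kiriha → kirihe
  rule 4: no change — kirihe
  ⇒ Sesime kirihe
Detor: *kirika > kiriko > keriko  (by vowel merger, pre-rhotic lowering)
*kirika is the unique common source.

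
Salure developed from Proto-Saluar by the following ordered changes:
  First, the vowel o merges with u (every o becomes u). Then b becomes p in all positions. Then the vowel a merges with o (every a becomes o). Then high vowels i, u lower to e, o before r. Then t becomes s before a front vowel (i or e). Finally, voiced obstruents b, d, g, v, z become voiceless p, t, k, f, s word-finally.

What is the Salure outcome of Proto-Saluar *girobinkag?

gerupinkok

Salure: *girobinkag > girubinkag > girupinkag > girupinkog > gerupinkog > gerupinkok  (by vowel merger, unconditioned shift, vowel merger, pre-rhotic lowering, final devoicing)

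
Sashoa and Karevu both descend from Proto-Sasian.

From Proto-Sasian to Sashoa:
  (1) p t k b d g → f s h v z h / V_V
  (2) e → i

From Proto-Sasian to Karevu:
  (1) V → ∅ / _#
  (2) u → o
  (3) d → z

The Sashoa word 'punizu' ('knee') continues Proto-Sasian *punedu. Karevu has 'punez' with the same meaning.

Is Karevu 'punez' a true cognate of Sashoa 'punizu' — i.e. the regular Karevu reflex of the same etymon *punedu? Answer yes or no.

no

Derive the expected Karevu reflex of *punedu:
Karevu: *punedu > puned > poned > ponez  (by apocope, vowel merger, unconditioned shift)
The regular Karevu reflex would be 'ponez', but the attested form is 'punez'. The correspondence is irregular, so they are not cognates (the Karevu form has a different source).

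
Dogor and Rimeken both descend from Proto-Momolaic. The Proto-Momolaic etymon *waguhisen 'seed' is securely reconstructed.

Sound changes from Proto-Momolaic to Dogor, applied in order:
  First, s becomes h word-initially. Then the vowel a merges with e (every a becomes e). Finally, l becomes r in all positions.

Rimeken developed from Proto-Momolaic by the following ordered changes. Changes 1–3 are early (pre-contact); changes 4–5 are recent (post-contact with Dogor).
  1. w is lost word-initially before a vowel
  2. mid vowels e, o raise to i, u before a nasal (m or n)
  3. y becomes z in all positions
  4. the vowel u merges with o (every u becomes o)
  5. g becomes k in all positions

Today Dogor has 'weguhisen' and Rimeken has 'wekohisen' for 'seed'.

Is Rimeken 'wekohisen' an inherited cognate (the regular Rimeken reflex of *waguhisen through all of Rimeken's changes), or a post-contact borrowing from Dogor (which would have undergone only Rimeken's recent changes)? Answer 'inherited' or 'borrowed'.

If inherited, *waguhisen would pass through all of Rimeken's changes:
Rimeken: start from *waguhisen.
  rule 1 (glide loss): waguhisen → aguhisen
  rule 2 (pre-nasal raising): aguhisen → aguhisin
  rule 3: no change — aguhisin
  rule 4 (vowel merger): aguhisin → agohisin
  rule 5 (unconditioned shift): agohisin → akohisin
  ⇒ Rimeken akohisin
If borrowed from Dogor 'weguhisen' after the early changes, it would undergo only the recent ones:
  rule 4 (vowel merger): weguhisen → wegohisen
  rule 5 (unconditioned shift): wegohisen → wekohisen
  ⇒ as a loan: wekohisen
Rimeken 'wekohisen' matches the loan outcome 'wekohisen', not the inherited 'akohisin' — it skipped the early Rimeken changes, so it was borrowed from Dogor.

borrowed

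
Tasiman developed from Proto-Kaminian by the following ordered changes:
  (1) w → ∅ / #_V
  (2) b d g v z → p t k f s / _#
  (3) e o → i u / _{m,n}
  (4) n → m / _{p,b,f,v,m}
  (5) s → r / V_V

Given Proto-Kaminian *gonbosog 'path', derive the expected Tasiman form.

gumborok

Tasiman: *gonbosog > gonbosok > gunbosok > gumbosok > gumborok  (by final devoicing, pre-nasal raising, nasal place assimilation, rhotacism)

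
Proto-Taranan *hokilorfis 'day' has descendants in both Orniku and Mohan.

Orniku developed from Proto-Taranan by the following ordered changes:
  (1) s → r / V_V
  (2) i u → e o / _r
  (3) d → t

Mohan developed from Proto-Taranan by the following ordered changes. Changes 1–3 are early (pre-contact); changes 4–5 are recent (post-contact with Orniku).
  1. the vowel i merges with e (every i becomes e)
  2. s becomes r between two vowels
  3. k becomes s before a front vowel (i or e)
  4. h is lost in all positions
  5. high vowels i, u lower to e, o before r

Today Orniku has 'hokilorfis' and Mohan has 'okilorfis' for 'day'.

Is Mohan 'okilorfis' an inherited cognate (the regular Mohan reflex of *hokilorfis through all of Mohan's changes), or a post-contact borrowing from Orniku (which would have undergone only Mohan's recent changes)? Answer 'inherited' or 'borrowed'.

If inherited, *hokilorfis would pass through all of Mohan's changes:
Mohan: *hokilorfis > hokelorfes > hoselorfes > oselorfes  (by vowel merger, palatalisation, h-loss)
If borrowed from Orniku 'hokilorfis' after the early changes, it would undergo only the recent ones:
  rule 4 (h-loss): hokilorfis → okilorfis
  rule 5 (pre-rhotic lowering): no change (okilorfis)
  ⇒ as a loan: okilorfis
Mohan 'okilorfis' matches the loan outcome 'okilorfis', not the inherited 'oselorfes' — it skipped the early Mohan changes, so it was borrowed from Orniku.

borrowed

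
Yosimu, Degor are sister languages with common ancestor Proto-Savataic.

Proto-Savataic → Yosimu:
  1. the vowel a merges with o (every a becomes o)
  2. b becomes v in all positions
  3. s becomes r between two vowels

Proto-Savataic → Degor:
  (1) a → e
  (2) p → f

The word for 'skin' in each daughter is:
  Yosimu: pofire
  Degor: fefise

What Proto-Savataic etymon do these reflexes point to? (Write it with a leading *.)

Position 2: Yosimu has o, Degor has e. Taking the neighbouring segments as reconstructed: Yosimu o could go back to *a or *o; Degor e could go back to *a or *e — the one source consistent with every daughter is *a.
Position 1: Yosimu has p, Degor has f. Yosimu preserves p here (none of its changes turn any other segment into p), so the proto-segment is *p.
Position 5: Yosimu has r, Degor has s. Degor preserves s here (none of its changes turn any other segment into s), so the proto-segment is *s.
Continuing position by position gives *pafise; check it forward:
Yosimu: *pafise > pofise > pofire  (by vowel merger, rhotacism)
Degor: start from *pafise.
  rule 1 (vowel merger): pafise → pefise
  rule 2 (unconditioned shift): pefise → fefise
  ⇒ Degor fefise
*pafise is the unique common source.

*pafise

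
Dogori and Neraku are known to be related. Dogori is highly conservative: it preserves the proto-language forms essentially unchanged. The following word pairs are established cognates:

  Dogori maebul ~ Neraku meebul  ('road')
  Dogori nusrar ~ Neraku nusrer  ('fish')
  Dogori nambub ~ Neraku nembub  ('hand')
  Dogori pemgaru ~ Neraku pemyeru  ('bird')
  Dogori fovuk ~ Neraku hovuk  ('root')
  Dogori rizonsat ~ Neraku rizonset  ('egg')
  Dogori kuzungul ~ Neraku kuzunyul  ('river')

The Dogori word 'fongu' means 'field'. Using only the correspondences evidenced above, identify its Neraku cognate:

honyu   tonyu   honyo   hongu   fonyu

honyu

fovuk ~ hovuk — Dogori f corresponds to Neraku h word-initially before a back vowel.
kuzungul ~ kuzunyul — Dogori g corresponds to Neraku y after a consonant, before a back vowel.
Applying these to Dogori 'fongu':
  fongu → hongu   (f→h word-initially before a back vowel)
  hongu → honyu   (g→y after a consonant, before a back vowel)
So the Neraku cognate is 'honyu'.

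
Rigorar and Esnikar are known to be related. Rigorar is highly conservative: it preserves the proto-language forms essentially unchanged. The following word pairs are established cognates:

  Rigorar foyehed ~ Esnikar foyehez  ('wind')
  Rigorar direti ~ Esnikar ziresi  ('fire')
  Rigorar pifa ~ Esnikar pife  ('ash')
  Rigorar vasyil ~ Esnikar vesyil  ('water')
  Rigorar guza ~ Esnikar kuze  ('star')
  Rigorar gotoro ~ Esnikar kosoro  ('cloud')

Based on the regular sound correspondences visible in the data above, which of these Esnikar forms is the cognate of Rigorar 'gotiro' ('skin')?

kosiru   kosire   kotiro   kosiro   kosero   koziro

kosiro

gotoro ~ kosoro — Rigorar g corresponds to Esnikar k word-initially before a back vowel.
direti ~ ziresi — Rigorar t corresponds to Esnikar s between vowels (before a front vowel).
Applying these to Rigorar 'gotiro':
  gotiro → kotiro   (g→k word-initially before a back vowel)
  kotiro → kosiro   (t→s between vowels (before a front vowel))
So the Esnikar cognate is 'kosiro'.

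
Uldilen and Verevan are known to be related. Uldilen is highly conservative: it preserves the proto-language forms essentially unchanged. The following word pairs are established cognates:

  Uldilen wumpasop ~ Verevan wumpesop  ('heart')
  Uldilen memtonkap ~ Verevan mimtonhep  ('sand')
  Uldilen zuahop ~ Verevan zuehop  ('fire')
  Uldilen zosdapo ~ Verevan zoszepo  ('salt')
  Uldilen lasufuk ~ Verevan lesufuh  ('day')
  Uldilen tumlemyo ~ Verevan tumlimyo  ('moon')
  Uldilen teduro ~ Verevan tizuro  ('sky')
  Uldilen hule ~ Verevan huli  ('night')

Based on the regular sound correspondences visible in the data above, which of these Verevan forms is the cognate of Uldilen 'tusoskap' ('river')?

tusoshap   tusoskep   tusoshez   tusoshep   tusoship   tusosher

tusoshep

memtonkap ~ mimtonhep — Uldilen k corresponds to Verevan h after a consonant, before a back vowel.
memtonkap ~ mimtonhep, zosdapo ~ zoszepo — Uldilen a corresponds to Verevan e after a consonant, before a labial obstruent.
Applying these to Uldilen 'tusoskap':
  tusoskap → tusoshap   (k→h after a consonant, before a back vowel)
  tusoshap → tusoshep   (a→e after a consonant, before a labial obstruent)
So the Verevan cognate is 'tusoshep'.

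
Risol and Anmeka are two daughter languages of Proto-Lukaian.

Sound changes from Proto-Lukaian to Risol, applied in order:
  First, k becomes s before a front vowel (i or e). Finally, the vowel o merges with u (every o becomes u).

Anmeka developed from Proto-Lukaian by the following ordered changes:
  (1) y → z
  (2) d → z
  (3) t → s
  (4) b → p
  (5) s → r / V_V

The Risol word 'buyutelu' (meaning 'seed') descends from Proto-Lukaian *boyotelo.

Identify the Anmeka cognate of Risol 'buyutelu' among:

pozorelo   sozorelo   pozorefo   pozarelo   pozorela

pozorelo

Anmeka: *boyotelo
  boyotelo → bozotelo   [unconditioned shift]
  bozotelo (rule 2 does not apply)
  bozotelo → bozoselo   [unconditioned shift]
  bozoselo → pozoselo   [unconditioned shift]
  pozoselo → pozorelo   [rhotacism]
  giving Anmeka pozorelo.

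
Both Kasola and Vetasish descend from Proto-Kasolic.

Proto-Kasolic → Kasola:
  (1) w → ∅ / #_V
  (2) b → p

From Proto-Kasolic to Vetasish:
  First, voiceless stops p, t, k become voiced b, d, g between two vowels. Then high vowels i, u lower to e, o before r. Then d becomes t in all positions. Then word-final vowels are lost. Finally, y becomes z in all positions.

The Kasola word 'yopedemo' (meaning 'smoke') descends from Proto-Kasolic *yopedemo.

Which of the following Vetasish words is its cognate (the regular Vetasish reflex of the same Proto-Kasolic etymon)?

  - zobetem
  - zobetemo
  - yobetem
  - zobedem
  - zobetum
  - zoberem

Vetasish: start from *yopedemo.
  rule 1 (intervocalic voicing): yopedemo → yobedemo
  rule 2: no change — yobedemo
  rule 3 (unconditioned shift): yobedemo → yobetemo
  rule 4 (apocope): yobetemo → yobetem
  rule 5 (unconditioned shift): yobetem → zobetem
  ⇒ Vetasish zobetem
The other candidates each miss or misapply at least one Vetasish change.

zobetem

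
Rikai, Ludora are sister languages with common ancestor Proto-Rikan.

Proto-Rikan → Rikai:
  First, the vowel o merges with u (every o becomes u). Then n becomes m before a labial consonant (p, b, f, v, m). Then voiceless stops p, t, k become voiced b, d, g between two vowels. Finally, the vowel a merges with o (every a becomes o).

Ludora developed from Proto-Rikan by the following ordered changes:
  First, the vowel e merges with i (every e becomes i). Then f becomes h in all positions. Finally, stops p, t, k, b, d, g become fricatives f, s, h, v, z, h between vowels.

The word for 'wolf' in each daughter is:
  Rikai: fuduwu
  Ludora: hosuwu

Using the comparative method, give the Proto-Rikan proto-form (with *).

*fotuwu

Position 1: Rikai has f, Ludora has h. Rikai preserves f here (none of its changes turn any other segment into f), so the proto-segment is *f.
Position 3: Rikai has d, Ludora has s. Taking the neighbouring segments as reconstructed: Rikai d could go back to *t or *d; Ludora s could go back to *t or *s — the one source consistent with every daughter is *t.
Continuing position by position gives *fotuwu; check it forward:
Rikai: *fotuwu > futuwu > fuduwu  (by vowel merger, intervocalic voicing)
Ludora: *fotuwu
  fotuwu (rule 1 does not apply)
  fotuwu → hotuwu   [unconditioned shift]
  hotuwu → hosuwu   [intervocalic lenition]
  giving Ludora hosuwu.
Only *fotuwu yields all of Rikai fuduwu, Ludora hosuwu.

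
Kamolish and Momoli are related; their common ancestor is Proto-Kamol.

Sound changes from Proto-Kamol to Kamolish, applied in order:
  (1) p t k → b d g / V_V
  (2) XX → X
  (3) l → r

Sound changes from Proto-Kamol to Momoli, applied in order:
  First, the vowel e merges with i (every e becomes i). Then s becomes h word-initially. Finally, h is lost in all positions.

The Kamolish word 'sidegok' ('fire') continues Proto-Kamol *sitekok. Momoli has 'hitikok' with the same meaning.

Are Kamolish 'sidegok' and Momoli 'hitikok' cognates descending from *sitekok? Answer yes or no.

no

Derive the expected Momoli reflex of *sitekok:
Momoli: *sitekok
  sitekok → sitikok   [vowel merger]
  sitikok → hitikok   [debuccalisation]
  hitikok → itikok   [h-loss]
  giving Momoli itikok.
The regular Momoli reflex would be 'itikok', but the attested form is 'hitikok'. The correspondence is irregular, so they are not cognates (the Momoli form has a different source).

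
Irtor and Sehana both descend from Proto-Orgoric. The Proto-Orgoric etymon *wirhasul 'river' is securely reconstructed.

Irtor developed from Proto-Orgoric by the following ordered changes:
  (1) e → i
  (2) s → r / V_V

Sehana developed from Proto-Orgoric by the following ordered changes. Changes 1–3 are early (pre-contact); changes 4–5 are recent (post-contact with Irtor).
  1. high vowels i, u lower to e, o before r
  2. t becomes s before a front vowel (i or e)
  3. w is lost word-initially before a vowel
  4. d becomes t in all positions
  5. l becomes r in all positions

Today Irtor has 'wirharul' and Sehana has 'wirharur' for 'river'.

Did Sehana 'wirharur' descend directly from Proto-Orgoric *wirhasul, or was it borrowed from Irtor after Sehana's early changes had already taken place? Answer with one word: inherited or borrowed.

borrowed

If inherited, *wirhasul would pass through all of Sehana's changes:
Sehana: *wirhasul > werhasul > erhasul > erhasur  (by pre-rhotic lowering, glide loss, unconditioned shift)
If borrowed from Irtor 'wirharul' after the early changes, it would undergo only the recent ones:
  rule 4 (unconditioned shift): no change (wirharul)
  rule 5 (unconditioned shift): wirharul → wirharur
  ⇒ as a loan: wirharur
Sehana 'wirharur' matches the loan outcome 'wirharur', not the inherited 'erhasur' — it skipped the early Sehana changes, so it was borrowed from Irtor.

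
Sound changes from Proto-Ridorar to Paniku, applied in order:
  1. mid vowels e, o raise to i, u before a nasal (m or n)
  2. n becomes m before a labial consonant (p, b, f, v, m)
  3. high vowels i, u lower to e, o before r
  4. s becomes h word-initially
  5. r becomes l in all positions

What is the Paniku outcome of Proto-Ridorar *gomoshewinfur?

Paniku: *gomoshewinfur > gumoshewinfur > gumoshewimfur > gumoshewimfor > gumoshewimfol  (by pre-nasal raising, nasal place assimilation, pre-rhotic lowering, unconditioned shift)

gumoshewimfol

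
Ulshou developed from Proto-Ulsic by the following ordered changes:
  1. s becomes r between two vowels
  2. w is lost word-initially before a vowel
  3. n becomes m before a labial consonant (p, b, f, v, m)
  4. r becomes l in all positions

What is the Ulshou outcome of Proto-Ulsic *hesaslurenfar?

Ulshou: *hesaslurenfar > heraslurenfar > herasluremfar > helaslulemfal  (by rhotacism, nasal place assimilation, unconditioned shift)

helaslulemfal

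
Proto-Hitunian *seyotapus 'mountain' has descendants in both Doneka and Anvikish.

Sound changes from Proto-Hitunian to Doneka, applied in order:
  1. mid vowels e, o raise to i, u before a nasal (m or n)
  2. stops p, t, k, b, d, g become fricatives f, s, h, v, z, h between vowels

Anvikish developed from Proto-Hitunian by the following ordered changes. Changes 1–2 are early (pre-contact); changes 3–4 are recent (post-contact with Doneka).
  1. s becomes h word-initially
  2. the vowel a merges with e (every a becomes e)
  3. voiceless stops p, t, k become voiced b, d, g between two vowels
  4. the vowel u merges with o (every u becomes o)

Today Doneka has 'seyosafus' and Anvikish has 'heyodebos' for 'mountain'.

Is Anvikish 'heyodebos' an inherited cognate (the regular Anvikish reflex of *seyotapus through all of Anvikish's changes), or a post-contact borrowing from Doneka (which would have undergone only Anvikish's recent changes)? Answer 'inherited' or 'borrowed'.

If inherited, *seyotapus would pass through all of Anvikish's changes:
Anvikish: start from *seyotapus.
  rule 1 (debuccalisation): seyotapus → heyotapus
  rule 2 (vowel merger): heyotapus → heyotepus
  rule 3 (intervocalic voicing): heyotepus → heyodebus
  rule 4 (vowel merger): heyodebus → heyodebos
  ⇒ Anvikish heyodebos
If borrowed from Doneka 'seyosafus' after the early changes, it would undergo only the recent ones:
  rule 3 (intervocalic voicing): no change (seyosafus)
  rule 4 (vowel merger): seyosafus → seyosafos
  ⇒ as a loan: seyosafos
Anvikish 'heyodebos' matches the inherited outcome exactly, so it is an inherited cognate, not a loan.

inherited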